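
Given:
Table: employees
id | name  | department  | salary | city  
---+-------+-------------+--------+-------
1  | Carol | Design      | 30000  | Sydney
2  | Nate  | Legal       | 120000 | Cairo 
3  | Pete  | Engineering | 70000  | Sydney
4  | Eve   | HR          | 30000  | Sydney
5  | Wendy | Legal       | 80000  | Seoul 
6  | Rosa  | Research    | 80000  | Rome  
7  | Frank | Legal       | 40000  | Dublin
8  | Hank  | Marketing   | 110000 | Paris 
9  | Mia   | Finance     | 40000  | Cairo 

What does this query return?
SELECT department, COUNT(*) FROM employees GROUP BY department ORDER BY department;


Assigning each row to its department group:
  Carol -> Design
  Nate -> Legal
  Pete -> Engineering
  Eve -> HR
  Wendy -> Legal
  Rosa -> Research
  Frank -> Legal
  Hank -> Marketing
  Mia -> Finance


7 groups:
Design, 1
Engineering, 1
Finance, 1
HR, 1
Legal, 3
Marketing, 1
Research, 1


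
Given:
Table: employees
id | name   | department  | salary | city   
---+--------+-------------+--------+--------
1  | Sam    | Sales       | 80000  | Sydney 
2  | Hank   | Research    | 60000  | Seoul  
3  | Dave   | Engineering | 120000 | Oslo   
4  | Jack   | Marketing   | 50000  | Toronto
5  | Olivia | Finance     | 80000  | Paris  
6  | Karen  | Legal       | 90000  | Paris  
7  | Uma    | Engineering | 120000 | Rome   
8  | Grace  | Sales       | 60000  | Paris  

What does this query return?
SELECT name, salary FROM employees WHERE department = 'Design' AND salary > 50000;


Filtering: department = 'Design' AND salary > 50000
Matching: 0 rows

Empty result set (0 rows)


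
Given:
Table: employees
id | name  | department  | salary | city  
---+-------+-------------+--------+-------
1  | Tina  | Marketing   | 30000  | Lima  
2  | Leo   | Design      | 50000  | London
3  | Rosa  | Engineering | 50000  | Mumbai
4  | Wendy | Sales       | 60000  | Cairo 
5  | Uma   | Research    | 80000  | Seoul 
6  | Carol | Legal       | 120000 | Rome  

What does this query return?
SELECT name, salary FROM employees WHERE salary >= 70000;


Filtering: salary >= 70000
Matching: 2 rows

2 rows:
Uma, 80000
Carol, 120000


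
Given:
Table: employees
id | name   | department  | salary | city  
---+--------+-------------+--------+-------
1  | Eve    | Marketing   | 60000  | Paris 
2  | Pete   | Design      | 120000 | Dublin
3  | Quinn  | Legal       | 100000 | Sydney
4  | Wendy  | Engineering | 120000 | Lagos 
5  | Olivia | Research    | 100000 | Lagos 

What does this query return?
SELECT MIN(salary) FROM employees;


Salaries: 60000, 120000, 100000, 120000, 100000
MIN = 60000

60000


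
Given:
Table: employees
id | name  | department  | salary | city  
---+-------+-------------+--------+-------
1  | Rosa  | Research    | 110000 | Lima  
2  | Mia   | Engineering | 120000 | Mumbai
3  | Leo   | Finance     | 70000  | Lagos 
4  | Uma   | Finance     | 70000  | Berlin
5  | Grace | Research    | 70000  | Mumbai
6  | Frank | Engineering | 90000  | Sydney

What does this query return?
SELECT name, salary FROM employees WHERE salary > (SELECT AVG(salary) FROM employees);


Subquery: AVG(salary) = 88333.33
Filtering: salary > 88333.33
  Rosa (110000) -> MATCH
  Mia (120000) -> MATCH
  Frank (90000) -> MATCH


3 rows:
Rosa, 110000
Mia, 120000
Frank, 90000


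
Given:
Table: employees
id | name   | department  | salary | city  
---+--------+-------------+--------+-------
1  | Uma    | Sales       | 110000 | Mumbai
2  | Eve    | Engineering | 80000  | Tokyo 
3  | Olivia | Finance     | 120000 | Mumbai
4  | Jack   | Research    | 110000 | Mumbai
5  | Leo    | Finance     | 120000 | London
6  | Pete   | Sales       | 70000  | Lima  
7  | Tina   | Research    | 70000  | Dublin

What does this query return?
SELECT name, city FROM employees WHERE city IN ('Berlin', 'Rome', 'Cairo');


Filtering: city IN ('Berlin', 'Rome', 'Cairo')
Matching: 0 rows

Empty result set (0 rows)


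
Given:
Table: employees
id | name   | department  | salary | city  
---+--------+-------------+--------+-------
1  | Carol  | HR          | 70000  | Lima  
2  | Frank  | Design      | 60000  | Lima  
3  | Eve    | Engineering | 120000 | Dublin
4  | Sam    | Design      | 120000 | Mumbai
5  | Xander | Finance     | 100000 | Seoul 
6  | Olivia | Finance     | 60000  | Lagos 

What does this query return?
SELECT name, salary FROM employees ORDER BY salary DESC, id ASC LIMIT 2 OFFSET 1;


Sort by salary DESC (id ASC tiebreak), then skip 1 and take 2
Rows 2 through 3

2 rows:
Sam, 120000
Xander, 100000


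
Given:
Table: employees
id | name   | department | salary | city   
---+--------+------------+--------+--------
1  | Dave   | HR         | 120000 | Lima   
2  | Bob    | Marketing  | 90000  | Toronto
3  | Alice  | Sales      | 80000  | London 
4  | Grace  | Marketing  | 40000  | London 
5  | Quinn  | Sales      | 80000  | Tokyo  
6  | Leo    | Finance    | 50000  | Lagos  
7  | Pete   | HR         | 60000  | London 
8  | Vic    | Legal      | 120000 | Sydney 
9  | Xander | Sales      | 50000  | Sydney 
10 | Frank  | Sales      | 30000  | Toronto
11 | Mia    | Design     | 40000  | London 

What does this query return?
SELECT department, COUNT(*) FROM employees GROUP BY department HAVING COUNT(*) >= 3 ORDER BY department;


Groups with count >= 3:
  Sales: 4 -> PASS
  Design: 1 -> filtered out
  Finance: 1 -> filtered out
  HR: 2 -> filtered out
  Legal: 1 -> filtered out
  Marketing: 2 -> filtered out


1 groups:
Sales, 4


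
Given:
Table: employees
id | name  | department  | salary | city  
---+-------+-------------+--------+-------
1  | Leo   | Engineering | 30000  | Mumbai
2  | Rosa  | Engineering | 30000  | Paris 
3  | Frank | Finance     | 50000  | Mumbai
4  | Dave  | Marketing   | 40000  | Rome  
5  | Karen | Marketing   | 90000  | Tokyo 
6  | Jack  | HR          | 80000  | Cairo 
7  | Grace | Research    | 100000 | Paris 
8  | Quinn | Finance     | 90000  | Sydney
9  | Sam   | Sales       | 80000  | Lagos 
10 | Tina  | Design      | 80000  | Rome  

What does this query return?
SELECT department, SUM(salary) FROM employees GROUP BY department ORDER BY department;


Summing salary within each department:
  Design: 80000 = 80000
  Engineering: 30000 + 30000 = 60000
  Finance: 50000 + 90000 = 140000
  HR: 80000 = 80000
  Marketing: 40000 + 90000 = 130000
  Research: 100000 = 100000
  Sales: 80000 = 80000


7 groups:
Design, 80000
Engineering, 60000
Finance, 140000
HR, 80000
Marketing, 130000
Research, 100000
Sales, 80000


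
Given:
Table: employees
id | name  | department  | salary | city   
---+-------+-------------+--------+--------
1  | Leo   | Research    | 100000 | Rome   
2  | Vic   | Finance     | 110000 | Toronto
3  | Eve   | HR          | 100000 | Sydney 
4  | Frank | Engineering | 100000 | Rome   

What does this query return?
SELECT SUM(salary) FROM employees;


SUM(salary) = 100000 + 110000 + 100000 + 100000 = 410000

410000


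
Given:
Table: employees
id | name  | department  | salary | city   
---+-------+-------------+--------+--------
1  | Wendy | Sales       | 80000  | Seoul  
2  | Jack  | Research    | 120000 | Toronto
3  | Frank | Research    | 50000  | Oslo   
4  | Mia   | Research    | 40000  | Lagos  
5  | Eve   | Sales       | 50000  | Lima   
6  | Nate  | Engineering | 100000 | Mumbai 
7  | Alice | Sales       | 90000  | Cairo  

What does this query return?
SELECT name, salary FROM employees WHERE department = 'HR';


Filtering: department = 'HR'
Matching rows: 0

Empty result set (0 rows)


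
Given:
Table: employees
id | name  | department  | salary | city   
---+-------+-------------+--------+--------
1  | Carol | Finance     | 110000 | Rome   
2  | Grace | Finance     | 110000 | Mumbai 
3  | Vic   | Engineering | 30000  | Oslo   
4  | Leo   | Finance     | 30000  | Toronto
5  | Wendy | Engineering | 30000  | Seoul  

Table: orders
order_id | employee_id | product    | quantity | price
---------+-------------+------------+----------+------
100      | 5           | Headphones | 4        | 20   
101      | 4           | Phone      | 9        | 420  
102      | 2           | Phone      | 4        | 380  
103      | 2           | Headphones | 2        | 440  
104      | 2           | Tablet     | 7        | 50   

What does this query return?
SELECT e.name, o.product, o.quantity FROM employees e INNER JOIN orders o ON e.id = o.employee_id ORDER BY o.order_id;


Joining employees.id = orders.employee_id:
  employee Wendy (id=5) -> order Headphones
  employee Leo (id=4) -> order Phone
  employee Grace (id=2) -> order Phone
  employee Grace (id=2) -> order Headphones
  employee Grace (id=2) -> order Tablet


5 rows:
Wendy, Headphones, 4
Leo, Phone, 9
Grace, Phone, 4
Grace, Headphones, 2
Grace, Tablet, 7


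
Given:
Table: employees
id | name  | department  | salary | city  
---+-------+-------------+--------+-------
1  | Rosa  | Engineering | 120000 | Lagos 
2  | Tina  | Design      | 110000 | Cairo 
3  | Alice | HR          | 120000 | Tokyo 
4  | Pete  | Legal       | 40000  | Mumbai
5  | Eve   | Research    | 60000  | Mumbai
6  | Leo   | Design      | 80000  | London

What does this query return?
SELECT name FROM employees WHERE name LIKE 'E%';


LIKE 'E%' matches names starting with 'E'
Matching: 1

1 rows:
Eve


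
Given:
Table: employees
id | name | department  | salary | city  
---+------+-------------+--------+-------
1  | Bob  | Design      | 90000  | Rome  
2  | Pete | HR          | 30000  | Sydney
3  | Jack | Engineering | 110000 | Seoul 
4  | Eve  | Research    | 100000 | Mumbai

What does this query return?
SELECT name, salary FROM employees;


Projecting columns: name, salary

4 rows:
Bob, 90000
Pete, 30000
Jack, 110000
Eve, 100000


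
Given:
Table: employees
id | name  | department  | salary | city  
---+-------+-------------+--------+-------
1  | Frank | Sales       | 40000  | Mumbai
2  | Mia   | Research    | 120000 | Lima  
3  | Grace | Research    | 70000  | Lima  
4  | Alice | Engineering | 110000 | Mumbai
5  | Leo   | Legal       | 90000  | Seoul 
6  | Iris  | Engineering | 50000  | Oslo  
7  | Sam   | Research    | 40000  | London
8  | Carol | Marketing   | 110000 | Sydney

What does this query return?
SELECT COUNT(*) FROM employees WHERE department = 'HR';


Counting rows where department = 'HR'


0


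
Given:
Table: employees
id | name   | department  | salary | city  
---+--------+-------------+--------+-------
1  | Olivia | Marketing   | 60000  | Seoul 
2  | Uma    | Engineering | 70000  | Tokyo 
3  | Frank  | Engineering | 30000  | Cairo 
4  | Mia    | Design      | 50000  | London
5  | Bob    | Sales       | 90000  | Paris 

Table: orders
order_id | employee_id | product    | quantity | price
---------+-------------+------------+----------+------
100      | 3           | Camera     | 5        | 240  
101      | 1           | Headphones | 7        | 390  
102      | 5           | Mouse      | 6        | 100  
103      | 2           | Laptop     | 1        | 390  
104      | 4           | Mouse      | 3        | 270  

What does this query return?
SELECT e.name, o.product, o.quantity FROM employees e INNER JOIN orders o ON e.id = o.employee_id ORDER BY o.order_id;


Joining employees.id = orders.employee_id:
  employee Frank (id=3) -> order Camera
  employee Olivia (id=1) -> order Headphones
  employee Bob (id=5) -> order Mouse
  employee Uma (id=2) -> order Laptop
  employee Mia (id=4) -> order Mouse


5 rows:
Frank, Camera, 5
Olivia, Headphones, 7
Bob, Mouse, 6
Uma, Laptop, 1
Mia, Mouse, 3


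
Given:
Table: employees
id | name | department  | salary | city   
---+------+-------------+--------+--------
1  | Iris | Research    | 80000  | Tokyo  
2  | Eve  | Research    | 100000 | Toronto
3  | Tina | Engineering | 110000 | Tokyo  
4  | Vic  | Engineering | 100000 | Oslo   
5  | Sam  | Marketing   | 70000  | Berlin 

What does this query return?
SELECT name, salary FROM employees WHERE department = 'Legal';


Filtering: department = 'Legal'
Matching rows: 0

Empty result set (0 rows)


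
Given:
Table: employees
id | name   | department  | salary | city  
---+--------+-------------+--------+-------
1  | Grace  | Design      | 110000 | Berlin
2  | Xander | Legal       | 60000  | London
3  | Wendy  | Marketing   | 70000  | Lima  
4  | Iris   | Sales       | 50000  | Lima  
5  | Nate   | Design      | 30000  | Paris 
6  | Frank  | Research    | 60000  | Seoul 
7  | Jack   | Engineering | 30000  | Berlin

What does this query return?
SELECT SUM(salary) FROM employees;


SUM(salary) = 110000 + 60000 + 70000 + 50000 + 30000 + 60000 + 30000 = 410000

410000


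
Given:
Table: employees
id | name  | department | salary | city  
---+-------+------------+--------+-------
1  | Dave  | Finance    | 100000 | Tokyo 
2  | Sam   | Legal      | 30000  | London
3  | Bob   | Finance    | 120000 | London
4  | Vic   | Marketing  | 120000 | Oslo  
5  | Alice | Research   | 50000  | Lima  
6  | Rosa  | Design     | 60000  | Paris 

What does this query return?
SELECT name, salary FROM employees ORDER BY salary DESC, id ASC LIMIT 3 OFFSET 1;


Sort by salary DESC (id ASC tiebreak), then skip 1 and take 3
Rows 2 through 4

3 rows:
Vic, 120000
Dave, 100000
Rosa, 60000


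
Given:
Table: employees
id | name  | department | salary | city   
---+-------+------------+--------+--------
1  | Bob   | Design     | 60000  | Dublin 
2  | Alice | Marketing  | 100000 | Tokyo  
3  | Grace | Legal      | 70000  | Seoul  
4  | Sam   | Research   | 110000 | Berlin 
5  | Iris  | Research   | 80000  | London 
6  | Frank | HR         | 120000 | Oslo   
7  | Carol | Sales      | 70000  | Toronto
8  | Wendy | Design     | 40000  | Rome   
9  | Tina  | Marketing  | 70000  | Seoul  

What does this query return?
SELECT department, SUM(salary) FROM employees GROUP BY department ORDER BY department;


Summing salary within each department:
  Design: 60000 + 40000 = 100000
  HR: 120000 = 120000
  Legal: 70000 = 70000
  Marketing: 100000 + 70000 = 170000
  Research: 110000 + 80000 = 190000
  Sales: 70000 = 70000


6 groups:
Design, 100000
HR, 120000
Legal, 70000
Marketing, 170000
Research, 190000
Sales, 70000


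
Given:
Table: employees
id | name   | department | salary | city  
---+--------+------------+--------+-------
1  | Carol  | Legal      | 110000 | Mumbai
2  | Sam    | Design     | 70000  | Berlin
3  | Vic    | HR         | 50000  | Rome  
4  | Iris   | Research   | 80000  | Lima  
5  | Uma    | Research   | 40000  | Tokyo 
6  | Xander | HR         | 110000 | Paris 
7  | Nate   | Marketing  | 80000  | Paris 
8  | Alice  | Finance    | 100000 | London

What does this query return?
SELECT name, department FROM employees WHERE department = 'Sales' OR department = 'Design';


Filtering: department = 'Sales' OR 'Design'
Matching: 1 rows

1 rows:
Sam, Design


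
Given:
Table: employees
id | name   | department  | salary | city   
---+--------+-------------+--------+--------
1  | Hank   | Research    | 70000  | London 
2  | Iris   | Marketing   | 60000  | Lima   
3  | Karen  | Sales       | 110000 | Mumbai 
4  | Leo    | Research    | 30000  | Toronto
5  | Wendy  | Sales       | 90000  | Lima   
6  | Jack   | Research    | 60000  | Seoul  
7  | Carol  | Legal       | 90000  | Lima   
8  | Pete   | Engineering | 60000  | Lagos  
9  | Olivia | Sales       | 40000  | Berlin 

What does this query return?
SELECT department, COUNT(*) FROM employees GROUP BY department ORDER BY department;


Assigning each row to its department group:
  Hank -> Research
  Iris -> Marketing
  Karen -> Sales
  Leo -> Research
  Wendy -> Sales
  Jack -> Research
  Carol -> Legal
  Pete -> Engineering
  Olivia -> Sales


5 groups:
Engineering, 1
Legal, 1
Marketing, 1
Research, 3
Sales, 3


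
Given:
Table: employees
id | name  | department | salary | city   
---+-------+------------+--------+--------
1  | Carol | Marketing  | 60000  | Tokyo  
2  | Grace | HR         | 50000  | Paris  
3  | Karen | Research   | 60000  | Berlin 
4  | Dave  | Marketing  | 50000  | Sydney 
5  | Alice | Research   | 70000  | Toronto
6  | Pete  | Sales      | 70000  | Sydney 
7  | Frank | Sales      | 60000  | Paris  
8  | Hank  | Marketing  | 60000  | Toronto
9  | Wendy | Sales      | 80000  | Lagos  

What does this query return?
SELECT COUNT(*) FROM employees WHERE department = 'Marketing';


Counting rows where department = 'Marketing'
  Carol -> MATCH
  Dave -> MATCH
  Hank -> MATCH


3


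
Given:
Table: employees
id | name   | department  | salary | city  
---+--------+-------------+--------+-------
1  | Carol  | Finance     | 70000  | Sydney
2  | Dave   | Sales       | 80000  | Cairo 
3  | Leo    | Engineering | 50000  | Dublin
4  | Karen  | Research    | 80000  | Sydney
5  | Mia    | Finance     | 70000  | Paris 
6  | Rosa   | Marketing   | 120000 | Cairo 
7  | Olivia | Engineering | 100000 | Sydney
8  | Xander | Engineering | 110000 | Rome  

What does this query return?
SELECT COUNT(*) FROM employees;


COUNT(*) counts all rows

8


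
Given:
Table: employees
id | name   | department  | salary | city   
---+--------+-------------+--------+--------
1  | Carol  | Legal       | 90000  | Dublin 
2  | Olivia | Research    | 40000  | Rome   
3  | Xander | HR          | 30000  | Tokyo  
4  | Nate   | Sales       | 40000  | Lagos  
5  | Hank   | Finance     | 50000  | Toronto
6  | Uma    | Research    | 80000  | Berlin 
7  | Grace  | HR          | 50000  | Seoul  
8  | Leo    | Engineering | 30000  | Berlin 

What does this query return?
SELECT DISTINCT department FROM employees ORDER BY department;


All 'department' values (row order): Legal, Research, HR, Sales, Finance, Research, HR, Engineering
Removing duplicates leaves 6 unique value(s).

6 values:
Engineering
Finance
HR
Legal
Research
Sales


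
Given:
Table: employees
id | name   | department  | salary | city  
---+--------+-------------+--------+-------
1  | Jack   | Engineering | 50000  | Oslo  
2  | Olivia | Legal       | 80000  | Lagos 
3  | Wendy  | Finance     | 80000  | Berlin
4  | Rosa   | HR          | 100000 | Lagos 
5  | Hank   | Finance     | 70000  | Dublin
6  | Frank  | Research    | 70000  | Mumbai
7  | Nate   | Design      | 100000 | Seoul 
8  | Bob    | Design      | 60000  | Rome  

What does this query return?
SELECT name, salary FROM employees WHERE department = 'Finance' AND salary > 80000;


Filtering: department = 'Finance' AND salary > 80000
Matching: 0 rows

Empty result set (0 rows)


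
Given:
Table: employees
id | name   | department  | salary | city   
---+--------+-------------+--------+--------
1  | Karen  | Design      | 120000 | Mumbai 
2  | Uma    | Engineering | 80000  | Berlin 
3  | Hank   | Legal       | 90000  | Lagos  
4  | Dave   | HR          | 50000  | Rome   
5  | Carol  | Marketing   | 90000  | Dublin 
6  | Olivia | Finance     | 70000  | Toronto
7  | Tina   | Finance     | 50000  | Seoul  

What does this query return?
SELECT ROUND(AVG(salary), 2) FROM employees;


SUM(salary) = 550000
COUNT = 7
ROUND(AVG, 2) = ROUND(550000 / 7, 2) = 78571.43

78571.43


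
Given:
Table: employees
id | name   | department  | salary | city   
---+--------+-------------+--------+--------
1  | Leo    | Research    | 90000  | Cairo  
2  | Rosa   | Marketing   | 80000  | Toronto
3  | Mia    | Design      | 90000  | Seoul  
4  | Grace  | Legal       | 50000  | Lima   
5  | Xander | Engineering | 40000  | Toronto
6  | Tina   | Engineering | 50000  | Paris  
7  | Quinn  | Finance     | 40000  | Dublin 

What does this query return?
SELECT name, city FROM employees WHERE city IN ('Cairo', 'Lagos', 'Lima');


Filtering: city IN ('Cairo', 'Lagos', 'Lima')
Matching: 2 rows

2 rows:
Leo, Cairo
Grace, Lima


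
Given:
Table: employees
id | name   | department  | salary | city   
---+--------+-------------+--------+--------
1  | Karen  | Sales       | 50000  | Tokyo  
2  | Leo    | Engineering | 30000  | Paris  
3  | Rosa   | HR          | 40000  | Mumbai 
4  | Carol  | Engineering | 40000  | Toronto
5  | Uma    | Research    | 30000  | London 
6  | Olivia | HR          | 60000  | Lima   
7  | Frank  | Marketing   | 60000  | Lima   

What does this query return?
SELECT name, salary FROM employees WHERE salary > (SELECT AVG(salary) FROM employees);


Subquery: AVG(salary) = 44285.71
Filtering: salary > 44285.71
  Karen (50000) -> MATCH
  Olivia (60000) -> MATCH
  Frank (60000) -> MATCH


3 rows:
Karen, 50000
Olivia, 60000
Frank, 60000


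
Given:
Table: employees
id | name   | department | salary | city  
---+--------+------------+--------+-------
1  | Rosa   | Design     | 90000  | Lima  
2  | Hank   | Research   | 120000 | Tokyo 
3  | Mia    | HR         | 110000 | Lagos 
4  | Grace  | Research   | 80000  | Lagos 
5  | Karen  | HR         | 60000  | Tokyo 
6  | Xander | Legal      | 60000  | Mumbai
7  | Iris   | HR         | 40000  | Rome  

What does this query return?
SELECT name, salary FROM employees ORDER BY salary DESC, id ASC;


Sorting by salary DESC, then id ASC for ties

7 rows:
Hank, 120000
Mia, 110000
Rosa, 90000
Grace, 80000
Karen, 60000
Xander, 60000
Iris, 40000


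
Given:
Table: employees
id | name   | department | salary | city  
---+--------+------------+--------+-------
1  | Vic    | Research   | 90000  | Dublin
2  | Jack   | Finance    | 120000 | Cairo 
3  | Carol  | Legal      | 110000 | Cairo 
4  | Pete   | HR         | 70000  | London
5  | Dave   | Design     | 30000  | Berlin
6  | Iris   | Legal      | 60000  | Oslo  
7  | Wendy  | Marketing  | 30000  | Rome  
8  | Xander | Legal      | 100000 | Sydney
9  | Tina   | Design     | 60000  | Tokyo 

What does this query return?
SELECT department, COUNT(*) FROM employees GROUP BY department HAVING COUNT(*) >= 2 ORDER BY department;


Groups with count >= 2:
  Design: 2 -> PASS
  Legal: 3 -> PASS
  Finance: 1 -> filtered out
  HR: 1 -> filtered out
  Marketing: 1 -> filtered out
  Research: 1 -> filtered out


2 groups:
Design, 2
Legal, 3


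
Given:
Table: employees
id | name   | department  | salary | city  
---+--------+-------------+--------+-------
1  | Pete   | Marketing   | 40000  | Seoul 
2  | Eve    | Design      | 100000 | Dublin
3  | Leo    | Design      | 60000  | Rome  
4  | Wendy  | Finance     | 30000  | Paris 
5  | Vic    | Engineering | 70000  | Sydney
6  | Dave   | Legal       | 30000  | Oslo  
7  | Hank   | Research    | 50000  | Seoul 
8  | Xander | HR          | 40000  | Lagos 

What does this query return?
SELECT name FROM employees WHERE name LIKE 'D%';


LIKE 'D%' matches names starting with 'D'
Matching: 1

1 rows:
Dave


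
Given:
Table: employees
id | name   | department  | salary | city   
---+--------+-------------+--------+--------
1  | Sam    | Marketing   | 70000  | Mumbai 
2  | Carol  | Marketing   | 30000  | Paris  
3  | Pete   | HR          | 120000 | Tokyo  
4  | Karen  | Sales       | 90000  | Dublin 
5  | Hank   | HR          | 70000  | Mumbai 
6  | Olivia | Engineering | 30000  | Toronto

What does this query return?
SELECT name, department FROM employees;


Projecting columns: name, department

6 rows:
Sam, Marketing
Carol, Marketing
Pete, HR
Karen, Sales
Hank, HR
Olivia, Engineering


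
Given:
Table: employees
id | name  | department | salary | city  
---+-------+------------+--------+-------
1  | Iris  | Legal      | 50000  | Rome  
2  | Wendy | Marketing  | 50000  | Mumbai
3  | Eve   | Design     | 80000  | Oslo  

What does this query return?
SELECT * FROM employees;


SELECT * returns all 3 rows with all columns

3 rows:
1, Iris, Legal, 50000, Rome
2, Wendy, Marketing, 50000, Mumbai
3, Eve, Design, 80000, Oslo


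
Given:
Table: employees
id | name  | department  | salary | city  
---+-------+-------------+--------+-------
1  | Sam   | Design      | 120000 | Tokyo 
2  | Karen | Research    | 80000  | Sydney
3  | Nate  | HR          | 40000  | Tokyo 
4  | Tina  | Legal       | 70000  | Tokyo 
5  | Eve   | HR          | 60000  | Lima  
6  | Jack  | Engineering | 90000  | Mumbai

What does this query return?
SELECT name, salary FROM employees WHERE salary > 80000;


Filtering: salary > 80000
Matching: 2 rows

2 rows:
Sam, 120000
Jack, 90000


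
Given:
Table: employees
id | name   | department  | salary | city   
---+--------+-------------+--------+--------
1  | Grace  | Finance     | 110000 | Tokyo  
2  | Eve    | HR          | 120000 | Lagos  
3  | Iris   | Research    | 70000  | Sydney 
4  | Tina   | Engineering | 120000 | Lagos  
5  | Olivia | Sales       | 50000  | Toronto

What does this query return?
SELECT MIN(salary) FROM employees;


Salaries: 110000, 120000, 70000, 120000, 50000
MIN = 50000

50000


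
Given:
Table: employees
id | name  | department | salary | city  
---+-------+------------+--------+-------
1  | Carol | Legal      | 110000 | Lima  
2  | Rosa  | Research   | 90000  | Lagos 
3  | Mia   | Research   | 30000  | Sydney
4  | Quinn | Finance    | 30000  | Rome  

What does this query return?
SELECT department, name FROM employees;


Projecting columns: department, name

4 rows:
Legal, Carol
Research, Rosa
Research, Mia
Finance, Quinn


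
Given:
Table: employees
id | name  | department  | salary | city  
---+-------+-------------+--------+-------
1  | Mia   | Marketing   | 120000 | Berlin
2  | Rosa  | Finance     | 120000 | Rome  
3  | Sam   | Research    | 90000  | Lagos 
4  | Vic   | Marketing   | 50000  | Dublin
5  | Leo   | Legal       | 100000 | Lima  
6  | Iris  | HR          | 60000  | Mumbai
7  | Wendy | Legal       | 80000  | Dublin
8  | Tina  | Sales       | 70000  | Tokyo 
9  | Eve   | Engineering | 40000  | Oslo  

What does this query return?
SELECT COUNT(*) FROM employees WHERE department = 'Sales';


Counting rows where department = 'Sales'
  Tina -> MATCH


1


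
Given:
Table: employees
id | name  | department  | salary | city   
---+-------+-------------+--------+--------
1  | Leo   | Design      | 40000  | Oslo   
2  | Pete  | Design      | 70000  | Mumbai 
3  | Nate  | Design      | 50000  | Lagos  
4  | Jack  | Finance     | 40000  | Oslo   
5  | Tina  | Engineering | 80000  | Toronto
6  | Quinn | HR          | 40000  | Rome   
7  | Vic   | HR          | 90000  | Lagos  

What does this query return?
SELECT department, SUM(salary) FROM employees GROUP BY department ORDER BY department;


Summing salary within each department:
  Design: 40000 + 70000 + 50000 = 160000
  Engineering: 80000 = 80000
  Finance: 40000 = 40000
  HR: 40000 + 90000 = 130000


4 groups:
Design, 160000
Engineering, 80000
Finance, 40000
HR, 130000


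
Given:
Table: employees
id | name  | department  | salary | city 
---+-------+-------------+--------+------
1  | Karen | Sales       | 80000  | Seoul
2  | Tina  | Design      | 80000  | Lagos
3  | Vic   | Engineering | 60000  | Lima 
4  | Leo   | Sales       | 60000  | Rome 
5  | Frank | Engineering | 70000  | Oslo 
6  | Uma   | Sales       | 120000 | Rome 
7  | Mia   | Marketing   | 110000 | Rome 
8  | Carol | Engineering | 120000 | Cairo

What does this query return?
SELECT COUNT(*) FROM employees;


COUNT(*) counts all rows

8


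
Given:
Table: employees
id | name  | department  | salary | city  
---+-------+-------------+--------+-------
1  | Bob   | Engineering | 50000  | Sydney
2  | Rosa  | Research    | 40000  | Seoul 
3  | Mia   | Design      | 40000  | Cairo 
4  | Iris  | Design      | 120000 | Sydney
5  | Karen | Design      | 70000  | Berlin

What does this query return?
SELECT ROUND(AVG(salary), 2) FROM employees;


SUM(salary) = 320000
COUNT = 5
ROUND(AVG, 2) = ROUND(320000 / 5, 2) = 64000.0

64000.0


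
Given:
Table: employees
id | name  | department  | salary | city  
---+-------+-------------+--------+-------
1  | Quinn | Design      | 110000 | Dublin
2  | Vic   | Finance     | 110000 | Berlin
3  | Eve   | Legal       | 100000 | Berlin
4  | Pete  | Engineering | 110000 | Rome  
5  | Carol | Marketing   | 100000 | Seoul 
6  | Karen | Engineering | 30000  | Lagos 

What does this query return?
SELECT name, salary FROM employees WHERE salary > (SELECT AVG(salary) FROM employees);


Subquery: AVG(salary) = 93333.33
Filtering: salary > 93333.33
  Quinn (110000) -> MATCH
  Vic (110000) -> MATCH
  Eve (100000) -> MATCH
  Pete (110000) -> MATCH
  Carol (100000) -> MATCH


5 rows:
Quinn, 110000
Vic, 110000
Eve, 100000
Pete, 110000
Carol, 100000


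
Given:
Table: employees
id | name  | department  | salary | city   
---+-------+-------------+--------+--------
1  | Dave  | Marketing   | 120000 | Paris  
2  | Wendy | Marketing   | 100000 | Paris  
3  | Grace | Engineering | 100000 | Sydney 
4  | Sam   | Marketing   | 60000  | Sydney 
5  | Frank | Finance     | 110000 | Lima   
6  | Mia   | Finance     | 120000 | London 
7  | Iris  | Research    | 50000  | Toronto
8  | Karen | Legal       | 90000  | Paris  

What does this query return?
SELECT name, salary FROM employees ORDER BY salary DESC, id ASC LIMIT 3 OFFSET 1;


Sort by salary DESC (id ASC tiebreak), then skip 1 and take 3
Rows 2 through 4

3 rows:
Mia, 120000
Frank, 110000
Wendy, 100000


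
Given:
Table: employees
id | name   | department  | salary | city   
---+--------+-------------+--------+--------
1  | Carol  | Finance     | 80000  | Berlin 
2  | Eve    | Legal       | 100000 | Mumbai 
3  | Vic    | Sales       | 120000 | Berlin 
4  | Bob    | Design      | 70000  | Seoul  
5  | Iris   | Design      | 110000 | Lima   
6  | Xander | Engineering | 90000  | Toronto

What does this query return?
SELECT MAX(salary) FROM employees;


Salaries: 80000, 100000, 120000, 70000, 110000, 90000
MAX = 120000

120000


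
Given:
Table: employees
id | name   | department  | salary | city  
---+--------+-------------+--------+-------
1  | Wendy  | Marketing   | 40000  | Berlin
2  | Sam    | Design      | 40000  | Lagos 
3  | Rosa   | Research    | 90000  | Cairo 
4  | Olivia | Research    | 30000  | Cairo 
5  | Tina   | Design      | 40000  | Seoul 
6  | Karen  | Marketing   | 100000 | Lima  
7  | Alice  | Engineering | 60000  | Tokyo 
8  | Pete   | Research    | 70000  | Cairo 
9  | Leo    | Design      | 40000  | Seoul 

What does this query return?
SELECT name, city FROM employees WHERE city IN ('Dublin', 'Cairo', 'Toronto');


Filtering: city IN ('Dublin', 'Cairo', 'Toronto')
Matching: 3 rows

3 rows:
Rosa, Cairo
Olivia, Cairo
Pete, Cairo


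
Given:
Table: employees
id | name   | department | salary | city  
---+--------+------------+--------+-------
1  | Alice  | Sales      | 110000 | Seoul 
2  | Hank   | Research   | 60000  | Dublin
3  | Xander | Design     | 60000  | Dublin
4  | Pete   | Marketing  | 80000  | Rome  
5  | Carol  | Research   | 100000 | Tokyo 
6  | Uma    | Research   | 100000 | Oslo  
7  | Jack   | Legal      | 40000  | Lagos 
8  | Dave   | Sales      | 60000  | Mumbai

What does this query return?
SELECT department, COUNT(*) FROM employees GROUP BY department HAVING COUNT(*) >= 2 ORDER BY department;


Groups with count >= 2:
  Research: 3 -> PASS
  Sales: 2 -> PASS
  Design: 1 -> filtered out
  Legal: 1 -> filtered out
  Marketing: 1 -> filtered out


2 groups:
Research, 3
Sales, 2


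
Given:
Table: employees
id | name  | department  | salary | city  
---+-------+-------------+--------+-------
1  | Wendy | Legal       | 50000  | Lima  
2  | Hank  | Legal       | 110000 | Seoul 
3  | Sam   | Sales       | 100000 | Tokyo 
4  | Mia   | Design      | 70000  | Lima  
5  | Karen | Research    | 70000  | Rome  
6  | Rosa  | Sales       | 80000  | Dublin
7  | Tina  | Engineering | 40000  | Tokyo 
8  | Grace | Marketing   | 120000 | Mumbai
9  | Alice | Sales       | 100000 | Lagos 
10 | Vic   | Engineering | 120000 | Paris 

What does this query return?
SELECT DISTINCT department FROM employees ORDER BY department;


All 'department' values (row order): Legal, Legal, Sales, Design, Research, Sales, Engineering, Marketing, Sales, Engineering
Removing duplicates leaves 6 unique value(s).

6 values:
Design
Engineering
Legal
Marketing
Research
Sales


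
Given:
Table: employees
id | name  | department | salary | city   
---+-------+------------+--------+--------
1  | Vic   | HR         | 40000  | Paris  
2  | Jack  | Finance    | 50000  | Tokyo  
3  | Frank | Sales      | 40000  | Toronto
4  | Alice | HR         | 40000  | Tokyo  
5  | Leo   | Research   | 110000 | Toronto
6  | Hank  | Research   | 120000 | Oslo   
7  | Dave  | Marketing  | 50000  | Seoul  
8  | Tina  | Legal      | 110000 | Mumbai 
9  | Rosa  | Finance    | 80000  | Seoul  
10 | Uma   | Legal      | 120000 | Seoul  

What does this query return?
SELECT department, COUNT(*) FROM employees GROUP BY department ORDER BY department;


Assigning each row to its department group:
  Vic -> HR
  Jack -> Finance
  Frank -> Sales
  Alice -> HR
  Leo -> Research
  Hank -> Research
  Dave -> Marketing
  Tina -> Legal
  Rosa -> Finance
  Uma -> Legal


6 groups:
Finance, 2
HR, 2
Legal, 2
Marketing, 1
Research, 2
Sales, 1


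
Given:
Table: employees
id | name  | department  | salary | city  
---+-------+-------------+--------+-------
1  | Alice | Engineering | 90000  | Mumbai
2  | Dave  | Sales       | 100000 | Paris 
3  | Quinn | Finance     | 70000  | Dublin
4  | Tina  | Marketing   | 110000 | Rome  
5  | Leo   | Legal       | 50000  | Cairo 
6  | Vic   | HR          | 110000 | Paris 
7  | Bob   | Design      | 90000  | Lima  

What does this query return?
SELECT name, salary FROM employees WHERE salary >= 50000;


Filtering: salary >= 50000
Matching: 7 rows

7 rows:
Alice, 90000
Dave, 100000
Quinn, 70000
Tina, 110000
Leo, 50000
Vic, 110000
Bob, 90000


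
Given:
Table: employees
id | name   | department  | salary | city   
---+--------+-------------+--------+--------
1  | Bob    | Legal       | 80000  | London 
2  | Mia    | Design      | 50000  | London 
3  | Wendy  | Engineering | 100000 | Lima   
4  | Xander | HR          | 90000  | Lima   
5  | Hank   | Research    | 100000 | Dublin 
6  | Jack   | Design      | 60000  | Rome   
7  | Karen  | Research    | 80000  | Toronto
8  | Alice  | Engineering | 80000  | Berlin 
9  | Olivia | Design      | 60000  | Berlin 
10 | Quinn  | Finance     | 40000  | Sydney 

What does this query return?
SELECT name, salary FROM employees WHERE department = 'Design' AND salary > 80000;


Filtering: department = 'Design' AND salary > 80000
Matching: 0 rows

Empty result set (0 rows)


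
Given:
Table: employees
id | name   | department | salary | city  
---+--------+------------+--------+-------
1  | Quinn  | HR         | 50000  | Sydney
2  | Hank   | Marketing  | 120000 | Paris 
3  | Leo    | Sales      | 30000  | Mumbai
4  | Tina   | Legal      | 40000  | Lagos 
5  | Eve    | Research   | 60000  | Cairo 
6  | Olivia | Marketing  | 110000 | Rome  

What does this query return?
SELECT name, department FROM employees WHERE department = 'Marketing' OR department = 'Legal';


Filtering: department = 'Marketing' OR 'Legal'
Matching: 3 rows

3 rows:
Hank, Marketing
Tina, Legal
Olivia, Marketing


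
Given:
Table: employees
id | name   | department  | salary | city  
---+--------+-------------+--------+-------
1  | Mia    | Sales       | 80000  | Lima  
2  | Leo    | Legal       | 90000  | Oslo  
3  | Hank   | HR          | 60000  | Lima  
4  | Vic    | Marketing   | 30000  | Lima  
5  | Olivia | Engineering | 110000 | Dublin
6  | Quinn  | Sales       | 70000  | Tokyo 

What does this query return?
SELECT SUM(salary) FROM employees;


SUM(salary) = 80000 + 90000 + 60000 + 30000 + 110000 + 70000 = 440000

440000


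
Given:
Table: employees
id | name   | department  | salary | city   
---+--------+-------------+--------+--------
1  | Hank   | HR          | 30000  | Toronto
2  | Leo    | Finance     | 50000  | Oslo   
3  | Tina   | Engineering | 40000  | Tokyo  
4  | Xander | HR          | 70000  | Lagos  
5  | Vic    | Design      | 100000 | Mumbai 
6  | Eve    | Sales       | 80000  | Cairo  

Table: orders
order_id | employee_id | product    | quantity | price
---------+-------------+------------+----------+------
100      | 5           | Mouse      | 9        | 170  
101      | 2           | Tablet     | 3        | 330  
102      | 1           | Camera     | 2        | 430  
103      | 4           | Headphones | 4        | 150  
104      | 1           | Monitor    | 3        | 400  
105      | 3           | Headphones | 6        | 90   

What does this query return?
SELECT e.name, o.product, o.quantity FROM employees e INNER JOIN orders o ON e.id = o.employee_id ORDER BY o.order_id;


Joining employees.id = orders.employee_id:
  employee Vic (id=5) -> order Mouse
  employee Leo (id=2) -> order Tablet
  employee Hank (id=1) -> order Camera
  employee Xander (id=4) -> order Headphones
  employee Hank (id=1) -> order Monitor
  employee Tina (id=3) -> order Headphones


6 rows:
Vic, Mouse, 9
Leo, Tablet, 3
Hank, Camera, 2
Xander, Headphones, 4
Hank, Monitor, 3
Tina, Headphones, 6


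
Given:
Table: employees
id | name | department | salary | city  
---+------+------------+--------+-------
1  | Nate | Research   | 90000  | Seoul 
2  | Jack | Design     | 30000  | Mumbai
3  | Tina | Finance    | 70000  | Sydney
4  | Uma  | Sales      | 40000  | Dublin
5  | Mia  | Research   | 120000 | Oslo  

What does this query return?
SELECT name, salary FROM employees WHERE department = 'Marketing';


Filtering: department = 'Marketing'
Matching rows: 0

Empty result set (0 rows)


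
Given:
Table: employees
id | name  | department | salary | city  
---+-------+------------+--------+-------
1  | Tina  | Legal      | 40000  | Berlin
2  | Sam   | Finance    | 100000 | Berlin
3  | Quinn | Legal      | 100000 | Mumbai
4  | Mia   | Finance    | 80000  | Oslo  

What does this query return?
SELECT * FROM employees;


SELECT * returns all 4 rows with all columns

4 rows:
1, Tina, Legal, 40000, Berlin
2, Sam, Finance, 100000, Berlin
3, Quinn, Legal, 100000, Mumbai
4, Mia, Finance, 80000, Oslo


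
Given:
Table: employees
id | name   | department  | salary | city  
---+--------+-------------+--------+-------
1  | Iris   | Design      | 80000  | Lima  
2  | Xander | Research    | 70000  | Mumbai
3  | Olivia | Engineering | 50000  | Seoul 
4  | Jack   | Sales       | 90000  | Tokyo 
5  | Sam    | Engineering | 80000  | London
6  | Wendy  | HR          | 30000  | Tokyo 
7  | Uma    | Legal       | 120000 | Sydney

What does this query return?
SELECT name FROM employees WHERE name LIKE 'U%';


LIKE 'U%' matches names starting with 'U'
Matching: 1

1 rows:
Uma


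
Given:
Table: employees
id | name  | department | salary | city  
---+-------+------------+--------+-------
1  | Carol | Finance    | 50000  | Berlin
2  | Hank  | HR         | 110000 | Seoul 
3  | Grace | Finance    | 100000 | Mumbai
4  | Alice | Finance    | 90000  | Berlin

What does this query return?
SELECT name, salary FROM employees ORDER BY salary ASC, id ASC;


Sorting by salary ASC, then id ASC for ties

4 rows:
Carol, 50000
Alice, 90000
Grace, 100000
Hank, 110000


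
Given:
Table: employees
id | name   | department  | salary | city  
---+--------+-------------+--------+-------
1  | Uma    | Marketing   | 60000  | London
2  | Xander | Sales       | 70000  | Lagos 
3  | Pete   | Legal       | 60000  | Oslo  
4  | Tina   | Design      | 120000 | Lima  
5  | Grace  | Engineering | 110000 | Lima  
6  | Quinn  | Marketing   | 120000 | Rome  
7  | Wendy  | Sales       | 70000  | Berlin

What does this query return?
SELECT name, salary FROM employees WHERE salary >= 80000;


Filtering: salary >= 80000
Matching: 3 rows

3 rows:
Tina, 120000
Grace, 110000
Quinn, 120000


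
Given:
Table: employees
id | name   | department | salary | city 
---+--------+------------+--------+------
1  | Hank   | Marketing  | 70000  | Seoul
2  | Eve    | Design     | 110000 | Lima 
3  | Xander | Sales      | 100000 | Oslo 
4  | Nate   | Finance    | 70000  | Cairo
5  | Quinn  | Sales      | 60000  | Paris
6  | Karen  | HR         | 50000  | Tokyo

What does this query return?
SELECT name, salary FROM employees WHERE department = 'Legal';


Filtering: department = 'Legal'
Matching rows: 0

Empty result set (0 rows)


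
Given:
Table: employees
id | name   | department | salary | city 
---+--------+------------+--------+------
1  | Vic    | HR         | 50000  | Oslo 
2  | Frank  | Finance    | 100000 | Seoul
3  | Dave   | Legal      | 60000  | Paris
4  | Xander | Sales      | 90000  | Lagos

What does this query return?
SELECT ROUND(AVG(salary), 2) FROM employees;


SUM(salary) = 300000
COUNT = 4
ROUND(AVG, 2) = ROUND(300000 / 4, 2) = 75000.0

75000.0
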